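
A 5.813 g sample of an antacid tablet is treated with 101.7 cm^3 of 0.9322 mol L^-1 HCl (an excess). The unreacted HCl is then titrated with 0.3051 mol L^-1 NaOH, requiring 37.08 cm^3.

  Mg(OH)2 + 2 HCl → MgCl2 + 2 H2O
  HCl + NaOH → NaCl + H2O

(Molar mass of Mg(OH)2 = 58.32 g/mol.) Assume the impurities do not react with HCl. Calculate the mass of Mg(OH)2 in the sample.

n(HCl) added = 0.1017 × 0.9322 = 0.09480 mol
n(NaOH) used in back-titration = 0.03708 × 0.3051 = 0.01131 mol
n(HCl) left over = 0.01131 mol (1:1 ratio)
n(HCl) consumed by analyte = 0.09480 − 0.01131 = 0.08349 mol
From the 1:2 ratio, n(Mg(OH)2) = 1/2 × 0.08349 = 0.04175 mol
mass of Mg(OH)2 = 0.04175 × 58.32 = 2.435 g

2.435 g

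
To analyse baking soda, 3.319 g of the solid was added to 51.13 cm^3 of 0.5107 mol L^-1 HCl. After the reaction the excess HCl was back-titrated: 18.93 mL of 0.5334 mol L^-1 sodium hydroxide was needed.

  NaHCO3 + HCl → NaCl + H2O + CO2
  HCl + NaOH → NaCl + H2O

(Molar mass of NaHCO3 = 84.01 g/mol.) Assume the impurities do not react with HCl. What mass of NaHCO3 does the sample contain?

1.345 g

n(HCl) added = 0.05113 × 0.5107 = 0.02611 mol
n(NaOH) used in back-titration = 0.01893 × 0.5334 = 0.01010 mol
n(HCl) left over = 0.01010 mol (1:1 ratio)
n(HCl) consumed by analyte = 0.02611 − 0.01010 = 0.01601 mol
n(NaHCO3) = 0.01601 mol (1:1 ratio)
mass of NaHCO3 = 0.01601 × 84.01 = 1.345 g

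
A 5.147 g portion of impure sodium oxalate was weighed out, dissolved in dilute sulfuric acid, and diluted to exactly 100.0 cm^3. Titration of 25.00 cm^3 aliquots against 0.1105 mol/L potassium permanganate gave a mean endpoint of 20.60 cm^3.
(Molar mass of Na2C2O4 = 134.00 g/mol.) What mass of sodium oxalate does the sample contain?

2 MnO4^- + 5 C2O4^2- + 16 H^+ → 2 Mn^2+ + 10 CO2 + 8 H2O
n(KMnO4) per titration = 0.02060 × 0.1105 = 2.276 × 10^-3 mol
From the 5:2 ratio, n(Na2C2O4) in each aliquot = 5/2 × 2.276 × 10^-3 = 5.691 × 10^-3 mol
n(Na2C2O4) in the whole flask = 5.691 × 10^-3 × 100.0/25.00 = 0.02276 mol
mass of Na2C2O4 = 0.02276 × 134.00 = 3.050 g

3.050 g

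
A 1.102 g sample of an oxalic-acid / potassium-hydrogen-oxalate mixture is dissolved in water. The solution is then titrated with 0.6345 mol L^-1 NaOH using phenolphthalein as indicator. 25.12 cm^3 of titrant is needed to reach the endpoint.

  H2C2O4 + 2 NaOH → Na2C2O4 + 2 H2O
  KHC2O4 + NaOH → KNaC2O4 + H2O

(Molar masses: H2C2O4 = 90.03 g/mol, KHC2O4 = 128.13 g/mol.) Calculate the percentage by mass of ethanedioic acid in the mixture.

46.21 %

n(NaOH) = 0.02512 × 0.6345 = 0.01594 mol
Let x = n(H2C2O4), y = n(KHC2O4).
Titrant: 2x + 1y = 0.01594;  mass: 90.03x + 128.13y = 1.102
Solving, x = 5.656 × 10^-3 mol, y = 4.626 × 10^-3 mol
mass of H2C2O4 = 5.656 × 10^-3 × 90.03 = 0.5092 g
% H2C2O4 = 0.5092 / 1.102 × 100 = 46.21 %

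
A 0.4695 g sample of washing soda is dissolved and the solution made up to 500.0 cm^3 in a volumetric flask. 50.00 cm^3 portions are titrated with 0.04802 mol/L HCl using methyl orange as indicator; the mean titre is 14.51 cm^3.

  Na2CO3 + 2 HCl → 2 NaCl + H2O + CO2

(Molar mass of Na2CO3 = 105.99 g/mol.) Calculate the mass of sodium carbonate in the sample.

n(HCl) per titration = 0.01451 × 0.04802 = 6.968 × 10^-4 mol
From the 1:2 ratio, n(Na2CO3) in each aliquot = 1/2 × 6.968 × 10^-4 = 3.484 × 10^-4 mol
n(Na2CO3) in the whole flask = 3.484 × 10^-4 × 500.0/50.00 = 3.484 × 10^-3 mol
mass of Na2CO3 = 3.484 × 10^-3 × 105.99 = 0.3693 g

0.3693 g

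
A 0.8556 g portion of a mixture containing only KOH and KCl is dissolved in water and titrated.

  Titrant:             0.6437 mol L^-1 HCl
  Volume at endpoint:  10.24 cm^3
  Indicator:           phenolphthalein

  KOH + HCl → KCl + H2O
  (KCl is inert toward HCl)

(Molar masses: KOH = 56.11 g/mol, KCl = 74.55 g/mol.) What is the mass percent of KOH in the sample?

43.23 %

n(HCl) = 0.01024 × 0.6437 = 6.591 × 10^-3 mol
Let x = n(KOH), y = n(KCl).
Titrant: 1x = 6.591 × 10^-3;  mass: 56.11x + 74.55y = 0.8556
Solving, x = 6.591 × 10^-3 mol, y = 6.516 × 10^-3 mol
mass of KOH = 6.591 × 10^-3 × 56.11 = 0.3698 g
% KOH = 0.3698 / 0.8556 × 100 = 43.23 %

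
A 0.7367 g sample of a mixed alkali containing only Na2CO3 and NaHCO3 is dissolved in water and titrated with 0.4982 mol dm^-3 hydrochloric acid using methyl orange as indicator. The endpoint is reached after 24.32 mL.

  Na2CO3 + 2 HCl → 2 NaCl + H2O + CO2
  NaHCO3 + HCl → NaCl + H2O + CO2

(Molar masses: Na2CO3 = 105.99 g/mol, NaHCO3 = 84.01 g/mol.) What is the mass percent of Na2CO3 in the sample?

65.22 %

n(HCl) = 0.02432 × 0.4982 = 0.01212 mol
Let x = n(Na2CO3), y = n(NaHCO3).
Titrant: 2x + 1y = 0.01212;  mass: 105.99x + 84.01y = 0.7367
Solving, x = 4.533 × 10^-3 mol, y = 3.050 × 10^-3 mol
mass of Na2CO3 = 4.533 × 10^-3 × 105.99 = 0.4805 g
% Na2CO3 = 0.4805 / 0.7367 × 100 = 65.22 %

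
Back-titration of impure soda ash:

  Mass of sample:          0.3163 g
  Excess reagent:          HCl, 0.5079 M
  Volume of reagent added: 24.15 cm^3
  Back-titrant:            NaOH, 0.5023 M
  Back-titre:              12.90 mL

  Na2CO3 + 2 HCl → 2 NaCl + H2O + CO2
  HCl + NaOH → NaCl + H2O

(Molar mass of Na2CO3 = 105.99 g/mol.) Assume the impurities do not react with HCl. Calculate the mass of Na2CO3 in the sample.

0.3066 g

n(HCl) added = 0.02415 × 0.5079 = 0.01227 mol
n(NaOH) used in back-titration = 0.01290 × 0.5023 = 6.480 × 10^-3 mol
n(HCl) left over = 6.480 × 10^-3 mol (1:1 ratio)
n(HCl) consumed by analyte = 0.01227 − 6.480 × 10^-3 = 5.786 × 10^-3 mol
From the 1:2 ratio, n(Na2CO3) = 1/2 × 5.786 × 10^-3 = 2.893 × 10^-3 mol
mass of Na2CO3 = 2.893 × 10^-3 × 105.99 = 0.3066 g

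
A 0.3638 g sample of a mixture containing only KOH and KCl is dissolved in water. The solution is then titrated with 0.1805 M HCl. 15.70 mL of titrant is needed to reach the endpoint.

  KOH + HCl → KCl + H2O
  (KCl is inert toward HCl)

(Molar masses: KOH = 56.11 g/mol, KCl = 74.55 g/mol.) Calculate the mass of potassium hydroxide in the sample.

0.1590 g

n(HCl) = 0.01570 × 0.1805 = 2.834 × 10^-3 mol
Let x = n(KOH), y = n(KCl).
Titrant: 1x = 2.834 × 10^-3;  mass: 56.11x + 74.55y = 0.3638
Solving, x = 2.834 × 10^-3 mol, y = 2.747 × 10^-3 mol
mass of KOH = 2.834 × 10^-3 × 56.11 = 0.1590 g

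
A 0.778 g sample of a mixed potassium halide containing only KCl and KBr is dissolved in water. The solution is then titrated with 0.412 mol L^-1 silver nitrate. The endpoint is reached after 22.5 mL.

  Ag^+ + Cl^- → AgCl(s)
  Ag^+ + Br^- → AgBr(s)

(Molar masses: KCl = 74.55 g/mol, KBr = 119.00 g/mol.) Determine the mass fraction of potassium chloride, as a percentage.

n(AgNO3) = 0.0225 × 0.412 = 9.27 × 10^-3 mol
Let x = n(KCl), y = n(KBr).
Titrant: 1x + 1y = 9.27 × 10^-3;  mass: 74.55x + 119.00y = 0.778
Solving, x = 7.31 × 10^-3 mol, y = 1.96 × 10^-3 mol
mass of KCl = 7.31 × 10^-3 × 74.55 = 0.545 g
% KCl = 0.545 / 0.778 × 100 = 70.1 %

70.1 %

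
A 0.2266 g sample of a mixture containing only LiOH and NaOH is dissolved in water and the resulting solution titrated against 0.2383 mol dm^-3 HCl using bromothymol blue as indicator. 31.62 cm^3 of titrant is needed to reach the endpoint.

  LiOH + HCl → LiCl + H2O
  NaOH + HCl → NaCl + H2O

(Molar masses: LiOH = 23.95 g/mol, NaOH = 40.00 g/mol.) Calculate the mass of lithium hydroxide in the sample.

0.1116 g

n(HCl) = 0.03162 × 0.2383 = 7.535 × 10^-3 mol
Let x = n(LiOH), y = n(NaOH).
Titrant: 1x + 1y = 7.535 × 10^-3;  mass: 23.95x + 40.00y = 0.2266
Solving, x = 4.661 × 10^-3 mol, y = 2.874 × 10^-3 mol
mass of LiOH = 4.661 × 10^-3 × 23.95 = 0.1116 g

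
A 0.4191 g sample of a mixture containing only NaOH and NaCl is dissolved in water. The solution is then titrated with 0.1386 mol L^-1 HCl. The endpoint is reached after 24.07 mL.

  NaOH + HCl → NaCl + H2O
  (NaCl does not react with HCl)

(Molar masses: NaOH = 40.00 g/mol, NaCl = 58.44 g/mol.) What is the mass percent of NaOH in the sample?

n(HCl) = 0.02407 × 0.1386 = 3.336 × 10^-3 mol
Let x = n(NaOH), y = n(NaCl).
Titrant: 1x = 3.336 × 10^-3;  mass: 40.00x + 58.44y = 0.4191
Solving, x = 3.336 × 10^-3 mol, y = 4.888 × 10^-3 mol
mass of NaOH = 3.336 × 10^-3 × 40.00 = 0.1334 g
% NaOH = 0.1334 / 0.4191 × 100 = 31.84 %

31.84 %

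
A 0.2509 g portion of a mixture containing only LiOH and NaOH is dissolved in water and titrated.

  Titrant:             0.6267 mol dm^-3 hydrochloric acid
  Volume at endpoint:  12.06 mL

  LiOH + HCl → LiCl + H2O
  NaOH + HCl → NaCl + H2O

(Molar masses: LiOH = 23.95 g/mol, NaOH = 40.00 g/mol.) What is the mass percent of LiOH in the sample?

n(HCl) = 0.01206 × 0.6267 = 7.558 × 10^-3 mol
Let x = n(LiOH), y = n(NaOH).
Titrant: 1x + 1y = 7.558 × 10^-3;  mass: 23.95x + 40.00y = 0.2509
Solving, x = 3.204 × 10^-3 mol, y = 4.354 × 10^-3 mol
mass of LiOH = 3.204 × 10^-3 × 23.95 = 0.07673 g
% LiOH = 0.07673 / 0.2509 × 100 = 30.58 %

30.58 %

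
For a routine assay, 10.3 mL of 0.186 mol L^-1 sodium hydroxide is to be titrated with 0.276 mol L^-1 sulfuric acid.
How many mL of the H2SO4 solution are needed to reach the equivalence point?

2 NaOH + H2SO4 → Na2SO4 + 2 H2O
n(NaOH) = 0.0103 L × 0.186 mol/L = 1.92 × 10^-3 mol
From the 1:2 stoichiometry, n(H2SO4) = 1/2 × 1.92 × 10^-3 = 9.58 × 10^-4 mol
V(H2SO4) = 9.58 × 10^-4 mol / 0.276 mol/L = 0.00347 L = 3.47 mL

3.47 mL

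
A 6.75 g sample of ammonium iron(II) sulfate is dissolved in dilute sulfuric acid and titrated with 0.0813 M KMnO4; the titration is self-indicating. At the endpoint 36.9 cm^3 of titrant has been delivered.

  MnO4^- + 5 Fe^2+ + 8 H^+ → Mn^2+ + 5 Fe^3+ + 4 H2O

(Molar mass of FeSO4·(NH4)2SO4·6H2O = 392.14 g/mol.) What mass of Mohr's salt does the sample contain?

n(KMnO4) = 0.0369 L × 0.0813 mol/L = 3.00 × 10^-3 mol
From the 5:1 ratio, n(FeSO4·(NH4)2SO4·6H2O) = 5/1 × 3.00 × 10^-3 = 0.0150 mol
mass of FeSO4·(NH4)2SO4·6H2O = 0.0150 × 392.14 g/mol = 5.88 g

5.88 g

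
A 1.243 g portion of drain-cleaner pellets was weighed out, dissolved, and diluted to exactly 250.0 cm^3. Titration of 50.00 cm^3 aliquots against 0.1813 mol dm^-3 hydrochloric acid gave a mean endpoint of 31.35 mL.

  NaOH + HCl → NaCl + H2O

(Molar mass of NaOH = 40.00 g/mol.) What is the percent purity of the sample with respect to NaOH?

n(HCl) per titration = 0.03135 × 0.1813 = 5.684 × 10^-3 mol
n(NaOH) in each aliquot = 5.684 × 10^-3 mol (1:1 ratio)
n(NaOH) in the whole flask = 5.684 × 10^-3 × 250.0/50.00 = 0.02842 mol
mass of NaOH = 0.02842 × 40.00 = 1.137 g
% NaOH = 1.137 / 1.243 × 100 = 91.45 %

91.45 %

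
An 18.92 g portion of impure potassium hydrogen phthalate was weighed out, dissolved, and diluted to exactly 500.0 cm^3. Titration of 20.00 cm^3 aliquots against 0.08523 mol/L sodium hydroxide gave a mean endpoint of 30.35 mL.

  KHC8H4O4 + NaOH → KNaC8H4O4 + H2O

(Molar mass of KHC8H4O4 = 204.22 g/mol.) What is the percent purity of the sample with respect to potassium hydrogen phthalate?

n(NaOH) per titration = 0.03035 × 0.08523 = 2.587 × 10^-3 mol
n(KHC8H4O4) in each aliquot = 2.587 × 10^-3 mol (1:1 ratio)
n(KHC8H4O4) in the whole flask = 2.587 × 10^-3 × 500.0/20.00 = 0.06467 mol
mass of KHC8H4O4 = 0.06467 × 204.22 = 13.21 g
% KHC8H4O4 = 13.21 / 18.92 × 100 = 69.80 %

69.80 %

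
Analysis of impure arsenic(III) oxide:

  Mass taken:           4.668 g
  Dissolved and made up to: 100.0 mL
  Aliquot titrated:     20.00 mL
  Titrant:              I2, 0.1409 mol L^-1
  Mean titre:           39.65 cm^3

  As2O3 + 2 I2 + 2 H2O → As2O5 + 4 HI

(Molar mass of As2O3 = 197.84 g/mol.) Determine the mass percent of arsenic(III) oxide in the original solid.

n(I2) per titration = 0.03965 × 0.1409 = 5.587 × 10^-3 mol
From the 1:2 ratio, n(As2O3) in each aliquot = 1/2 × 5.587 × 10^-3 = 2.793 × 10^-3 mol
n(As2O3) in the whole flask = 2.793 × 10^-3 × 100.0/20.00 = 0.01397 mol
mass of As2O3 = 0.01397 × 197.84 = 2.763 g
% As2O3 = 2.763 / 4.668 × 100 = 59.19 %

59.19 %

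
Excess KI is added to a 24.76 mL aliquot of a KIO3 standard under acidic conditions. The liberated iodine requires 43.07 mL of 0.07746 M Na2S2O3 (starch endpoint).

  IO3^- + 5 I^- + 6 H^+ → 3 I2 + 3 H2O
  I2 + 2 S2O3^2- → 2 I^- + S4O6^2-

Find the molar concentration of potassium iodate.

0.02246 M

n(S2O3^2-) = 0.04307 × 0.07746 = 3.336 × 10^-3 mol
n(I2) = n(S2O3^2-)/2 = 1.668 × 10^-3 mol
From the 1:3 ratio, n(IO3^-) in the aliquot = 1/3 × 1.668 × 10^-3 = 5.560 × 10^-4 mol
[IO3^-] = 5.560 × 10^-4 / 0.02476 = 0.02246 mol/L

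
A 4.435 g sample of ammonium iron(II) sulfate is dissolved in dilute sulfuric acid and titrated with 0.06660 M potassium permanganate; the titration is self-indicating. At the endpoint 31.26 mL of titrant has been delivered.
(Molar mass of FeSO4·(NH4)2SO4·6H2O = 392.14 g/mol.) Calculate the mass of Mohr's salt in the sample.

4.082 g

MnO4^- + 5 Fe^2+ + 8 H^+ → Mn^2+ + 5 Fe^3+ + 4 H2O
n(KMnO4) = 0.03126 L × 0.06660 mol/L = 2.082 × 10^-3 mol
From the 5:1 ratio, n(FeSO4·(NH4)2SO4·6H2O) = 5/1 × 2.082 × 10^-3 = 0.01041 mol
mass of FeSO4·(NH4)2SO4·6H2O = 0.01041 × 392.14 g/mol = 4.082 g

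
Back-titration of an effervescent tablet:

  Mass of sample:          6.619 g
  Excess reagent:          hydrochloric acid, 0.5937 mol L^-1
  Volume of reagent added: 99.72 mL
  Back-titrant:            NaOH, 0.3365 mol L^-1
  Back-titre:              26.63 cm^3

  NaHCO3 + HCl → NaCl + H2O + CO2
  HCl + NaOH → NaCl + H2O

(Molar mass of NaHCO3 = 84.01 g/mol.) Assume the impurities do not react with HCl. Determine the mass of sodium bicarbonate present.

4.221 g

n(HCl) added = 0.09972 × 0.5937 = 0.05920 mol
n(NaOH) used in back-titration = 0.02663 × 0.3365 = 8.961 × 10^-3 mol
n(HCl) left over = 8.961 × 10^-3 mol (1:1 ratio)
n(HCl) consumed by analyte = 0.05920 − 8.961 × 10^-3 = 0.05024 mol
n(NaHCO3) = 0.05024 mol (1:1 ratio)
mass of NaHCO3 = 0.05024 × 84.01 = 4.221 g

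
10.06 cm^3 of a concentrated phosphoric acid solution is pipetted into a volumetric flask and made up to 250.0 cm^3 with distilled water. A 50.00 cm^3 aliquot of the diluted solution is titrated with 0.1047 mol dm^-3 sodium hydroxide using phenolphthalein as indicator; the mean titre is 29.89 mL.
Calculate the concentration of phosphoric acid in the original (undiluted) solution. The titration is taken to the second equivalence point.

H3PO4 + 2 NaOH → Na2HPO4 + 2 H2O
n(NaOH) = 0.02989 × 0.1047 = 3.129 × 10^-3 mol
From the 1:2 ratio, n(H3PO4) in the aliquot = 1/2 × 3.129 × 10^-3 = 1.565 × 10^-3 mol
[H3PO4]_dilute = 1.565 × 10^-3 / 0.05000 = 0.03129 mol/L
Dilution factor = 250.0 / 10.06 = 24.85
[H3PO4]_stock = 0.03129 × 24.85 = 0.7777 mol/L

0.7777 mol/L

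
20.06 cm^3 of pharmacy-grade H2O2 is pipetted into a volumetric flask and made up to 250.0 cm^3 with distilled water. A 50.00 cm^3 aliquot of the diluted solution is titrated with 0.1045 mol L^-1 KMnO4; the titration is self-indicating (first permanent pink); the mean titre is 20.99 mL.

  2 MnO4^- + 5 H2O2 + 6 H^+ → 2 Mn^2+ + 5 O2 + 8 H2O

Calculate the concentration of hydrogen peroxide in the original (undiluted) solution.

n(KMnO4) = 0.02099 × 0.1045 = 2.193 × 10^-3 mol
From the 5:2 ratio, n(H2O2) in the aliquot = 5/2 × 2.193 × 10^-3 = 5.484 × 10^-3 mol
[H2O2]_dilute = 5.484 × 10^-3 / 0.05000 = 0.1097 mol/L
Dilution factor = 250.0 / 20.06 = 12.46
[H2O2]_stock = 0.1097 × 12.46 = 1.367 mol/L

1.367 mol/L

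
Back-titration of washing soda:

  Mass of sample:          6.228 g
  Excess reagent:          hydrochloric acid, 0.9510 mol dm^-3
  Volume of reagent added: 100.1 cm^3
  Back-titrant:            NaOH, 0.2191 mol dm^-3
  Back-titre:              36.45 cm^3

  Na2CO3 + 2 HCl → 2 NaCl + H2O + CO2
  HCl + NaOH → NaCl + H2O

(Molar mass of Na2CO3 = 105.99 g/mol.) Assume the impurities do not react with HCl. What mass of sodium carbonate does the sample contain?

n(HCl) added = 0.1001 × 0.9510 = 0.09520 mol
n(NaOH) used in back-titration = 0.03645 × 0.2191 = 7.986 × 10^-3 mol
n(HCl) left over = 7.986 × 10^-3 mol (1:1 ratio)
n(HCl) consumed by analyte = 0.09520 − 7.986 × 10^-3 = 0.08721 mol
From the 1:2 ratio, n(Na2CO3) = 1/2 × 0.08721 = 0.04360 mol
mass of Na2CO3 = 0.04360 × 105.99 = 4.622 g

4.622 g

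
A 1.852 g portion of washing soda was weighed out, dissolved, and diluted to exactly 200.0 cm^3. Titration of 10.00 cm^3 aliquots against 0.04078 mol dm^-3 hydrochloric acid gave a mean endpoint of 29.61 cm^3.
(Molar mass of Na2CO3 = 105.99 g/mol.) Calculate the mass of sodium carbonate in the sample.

1.280 g

Na2CO3 + 2 HCl → 2 NaCl + H2O + CO2
n(HCl) per titration = 0.02961 × 0.04078 = 1.207 × 10^-3 mol
From the 1:2 ratio, n(Na2CO3) in each aliquot = 1/2 × 1.207 × 10^-3 = 6.037 × 10^-4 mol
n(Na2CO3) in the whole flask = 6.037 × 10^-4 × 200.0/10.00 = 0.01207 mol
mass of Na2CO3 = 0.01207 × 105.99 = 1.280 g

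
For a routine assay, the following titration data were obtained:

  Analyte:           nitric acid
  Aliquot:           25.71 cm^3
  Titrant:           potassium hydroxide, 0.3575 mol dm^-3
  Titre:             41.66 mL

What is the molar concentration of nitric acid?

0.5793 mol/L

HNO3 + KOH → KNO3 + H2O
n(KOH) = 0.04166 L × 0.3575 mol/L = 0.01489 mol
n(HNO3) = 0.01489 mol (1:1 mole ratio)
[HNO3] = 0.01489 mol / 0.02571 L = 0.5793 mol/L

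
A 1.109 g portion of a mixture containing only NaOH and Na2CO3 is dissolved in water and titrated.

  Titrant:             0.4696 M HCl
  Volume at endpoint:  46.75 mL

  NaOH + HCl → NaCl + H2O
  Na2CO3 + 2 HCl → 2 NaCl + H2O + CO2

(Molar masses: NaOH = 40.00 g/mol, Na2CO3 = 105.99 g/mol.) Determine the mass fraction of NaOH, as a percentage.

n(HCl) = 0.04675 × 0.4696 = 0.02195 mol
Let x = n(NaOH), y = n(Na2CO3).
Titrant: 1x + 2y = 0.02195;  mass: 40.00x + 105.99y = 1.109
Solving, x = 4.189 × 10^-3 mol, y = 8.882 × 10^-3 mol
mass of NaOH = 4.189 × 10^-3 × 40.00 = 0.1676 g
% NaOH = 0.1676 / 1.109 × 100 = 15.11 %

15.11 %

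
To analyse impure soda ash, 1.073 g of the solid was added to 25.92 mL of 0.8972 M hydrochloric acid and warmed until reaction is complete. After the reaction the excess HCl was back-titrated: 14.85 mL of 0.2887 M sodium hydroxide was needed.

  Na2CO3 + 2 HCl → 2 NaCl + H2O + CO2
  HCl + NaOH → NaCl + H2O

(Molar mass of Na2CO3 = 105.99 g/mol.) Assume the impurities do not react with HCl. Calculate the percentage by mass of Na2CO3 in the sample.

93.68 %

n(HCl) added = 0.02592 × 0.8972 = 0.02326 mol
n(NaOH) used in back-titration = 0.01485 × 0.2887 = 4.287 × 10^-3 mol
n(HCl) left over = 4.287 × 10^-3 mol (1:1 ratio)
n(HCl) consumed by analyte = 0.02326 − 4.287 × 10^-3 = 0.01897 mol
From the 1:2 ratio, n(Na2CO3) = 1/2 × 0.01897 = 9.484 × 10^-3 mol
mass of Na2CO3 = 9.484 × 10^-3 × 105.99 = 1.005 g
% Na2CO3 = 1.005 / 1.073 × 100 = 93.68 %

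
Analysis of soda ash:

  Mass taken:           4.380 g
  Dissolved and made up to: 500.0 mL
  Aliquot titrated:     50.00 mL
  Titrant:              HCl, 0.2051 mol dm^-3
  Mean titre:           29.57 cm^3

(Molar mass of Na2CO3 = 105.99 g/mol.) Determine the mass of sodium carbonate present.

Na2CO3 + 2 HCl → 2 NaCl + H2O + CO2
n(HCl) per titration = 0.02957 × 0.2051 = 6.065 × 10^-3 mol
From the 1:2 ratio, n(Na2CO3) in each aliquot = 1/2 × 6.065 × 10^-3 = 3.032 × 10^-3 mol
n(Na2CO3) in the whole flask = 3.032 × 10^-3 × 500.0/50.00 = 0.03032 mol
mass of Na2CO3 = 0.03032 × 105.99 = 3.214 g

3.214 g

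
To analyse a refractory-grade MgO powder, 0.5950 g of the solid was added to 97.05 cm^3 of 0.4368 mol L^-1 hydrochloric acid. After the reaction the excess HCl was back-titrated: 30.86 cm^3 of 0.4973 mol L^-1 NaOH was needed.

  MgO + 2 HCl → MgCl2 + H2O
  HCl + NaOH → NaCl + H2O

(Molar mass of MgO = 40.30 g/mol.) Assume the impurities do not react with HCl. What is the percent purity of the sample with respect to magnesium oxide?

n(HCl) added = 0.09705 × 0.4368 = 0.04239 mol
n(NaOH) used in back-titration = 0.03086 × 0.4973 = 0.01535 mol
n(HCl) left over = 0.01535 mol (1:1 ratio)
n(HCl) consumed by analyte = 0.04239 − 0.01535 = 0.02704 mol
From the 1:2 ratio, n(MgO) = 1/2 × 0.02704 = 0.01352 mol
mass of MgO = 0.01352 × 40.30 = 0.5450 g
% MgO = 0.5450 / 0.5950 × 100 = 91.59 %

91.59 %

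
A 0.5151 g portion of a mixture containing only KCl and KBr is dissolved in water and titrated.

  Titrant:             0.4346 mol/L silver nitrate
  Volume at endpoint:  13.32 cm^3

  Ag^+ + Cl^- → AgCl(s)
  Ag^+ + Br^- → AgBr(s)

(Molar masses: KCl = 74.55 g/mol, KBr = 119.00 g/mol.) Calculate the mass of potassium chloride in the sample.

0.2915 g

n(AgNO3) = 0.01332 × 0.4346 = 5.789 × 10^-3 mol
Let x = n(KCl), y = n(KBr).
Titrant: 1x + 1y = 5.789 × 10^-3;  mass: 74.55x + 119.00y = 0.5151
Solving, x = 3.909 × 10^-3 mol, y = 1.879 × 10^-3 mol
mass of KCl = 3.909 × 10^-3 × 74.55 = 0.2915 g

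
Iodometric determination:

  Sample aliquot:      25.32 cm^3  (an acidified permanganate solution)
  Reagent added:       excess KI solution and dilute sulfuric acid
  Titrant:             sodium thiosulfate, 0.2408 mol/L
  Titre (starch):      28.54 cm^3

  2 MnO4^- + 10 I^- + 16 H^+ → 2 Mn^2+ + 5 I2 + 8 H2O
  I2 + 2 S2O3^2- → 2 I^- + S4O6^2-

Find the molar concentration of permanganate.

0.05428 mol/L

n(S2O3^2-) = 0.02854 × 0.2408 = 6.872 × 10^-3 mol
n(I2) = n(S2O3^2-)/2 = 3.436 × 10^-3 mol
From the 2:5 ratio, n(MnO4^-) in the aliquot = 2/5 × 3.436 × 10^-3 = 1.374 × 10^-3 mol
[MnO4^-] = 1.374 × 10^-3 / 0.02532 = 0.05428 mol/L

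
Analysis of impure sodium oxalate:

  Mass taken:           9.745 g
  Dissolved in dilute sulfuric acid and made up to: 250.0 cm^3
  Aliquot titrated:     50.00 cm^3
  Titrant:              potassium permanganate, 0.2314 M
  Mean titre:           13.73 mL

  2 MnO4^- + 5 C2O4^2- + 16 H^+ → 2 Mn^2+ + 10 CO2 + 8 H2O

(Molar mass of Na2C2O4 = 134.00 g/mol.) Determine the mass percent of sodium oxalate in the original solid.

54.61 %

n(KMnO4) per titration = 0.01373 × 0.2314 = 3.177 × 10^-3 mol
From the 5:2 ratio, n(Na2C2O4) in each aliquot = 5/2 × 3.177 × 10^-3 = 7.943 × 10^-3 mol
n(Na2C2O4) in the whole flask = 7.943 × 10^-3 × 250.0/50.00 = 0.03971 mol
mass of Na2C2O4 = 0.03971 × 134.00 = 5.322 g
% Na2C2O4 = 5.322 / 9.745 × 100 = 54.61 %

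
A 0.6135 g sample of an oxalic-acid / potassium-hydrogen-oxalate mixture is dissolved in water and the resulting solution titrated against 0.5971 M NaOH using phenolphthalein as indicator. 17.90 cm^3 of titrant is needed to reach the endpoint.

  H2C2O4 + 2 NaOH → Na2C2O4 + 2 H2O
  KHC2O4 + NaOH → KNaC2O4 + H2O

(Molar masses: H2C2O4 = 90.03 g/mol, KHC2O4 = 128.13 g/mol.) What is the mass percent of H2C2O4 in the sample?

n(NaOH) = 0.01790 × 0.5971 = 0.01069 mol
Let x = n(H2C2O4), y = n(KHC2O4).
Titrant: 2x + 1y = 0.01069;  mass: 90.03x + 128.13y = 0.6135
Solving, x = 4.548 × 10^-3 mol, y = 1.593 × 10^-3 mol
mass of H2C2O4 = 4.548 × 10^-3 × 90.03 = 0.4094 g
% H2C2O4 = 0.4094 / 0.6135 × 100 = 66.74 %

66.74 %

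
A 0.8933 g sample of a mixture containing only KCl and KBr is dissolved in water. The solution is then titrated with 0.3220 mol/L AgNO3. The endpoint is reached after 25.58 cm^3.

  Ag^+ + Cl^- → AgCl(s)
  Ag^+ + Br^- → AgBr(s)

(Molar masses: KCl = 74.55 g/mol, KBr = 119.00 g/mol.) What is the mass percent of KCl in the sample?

n(AgNO3) = 0.02558 × 0.3220 = 8.237 × 10^-3 mol
Let x = n(KCl), y = n(KBr).
Titrant: 1x + 1y = 8.237 × 10^-3;  mass: 74.55x + 119.00y = 0.8933
Solving, x = 1.954 × 10^-3 mol, y = 6.282 × 10^-3 mol
mass of KCl = 1.954 × 10^-3 × 74.55 = 0.1457 g
% KCl = 0.1457 / 0.8933 × 100 = 16.31 %

16.31 %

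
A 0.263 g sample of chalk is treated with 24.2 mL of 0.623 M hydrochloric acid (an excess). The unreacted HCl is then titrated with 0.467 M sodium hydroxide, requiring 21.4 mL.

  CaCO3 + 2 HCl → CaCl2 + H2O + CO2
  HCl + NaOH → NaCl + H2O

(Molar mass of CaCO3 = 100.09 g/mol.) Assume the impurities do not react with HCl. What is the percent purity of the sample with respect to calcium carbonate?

n(HCl) added = 0.0242 × 0.623 = 0.0151 mol
n(NaOH) used in back-titration = 0.0214 × 0.467 = 9.99 × 10^-3 mol
n(HCl) left over = 9.99 × 10^-3 mol (1:1 ratio)
n(HCl) consumed by analyte = 0.0151 − 9.99 × 10^-3 = 5.08 × 10^-3 mol
From the 1:2 ratio, n(CaCO3) = 1/2 × 5.08 × 10^-3 = 2.54 × 10^-3 mol
mass of CaCO3 = 2.54 × 10^-3 × 100.09 = 0.254 g
% CaCO3 = 0.254 / 0.263 × 100 = 96.7 %

96.7 %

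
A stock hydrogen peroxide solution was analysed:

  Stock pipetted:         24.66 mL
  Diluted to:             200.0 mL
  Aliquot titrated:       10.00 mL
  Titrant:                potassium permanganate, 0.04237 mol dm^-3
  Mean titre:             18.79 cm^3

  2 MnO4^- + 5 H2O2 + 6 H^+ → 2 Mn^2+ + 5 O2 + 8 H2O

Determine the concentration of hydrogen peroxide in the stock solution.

n(KMnO4) = 0.01879 × 0.04237 = 7.961 × 10^-4 mol
From the 5:2 ratio, n(H2O2) in the aliquot = 5/2 × 7.961 × 10^-4 = 1.990 × 10^-3 mol
[H2O2]_dilute = 1.990 × 10^-3 / 0.01000 = 0.1990 mol/L
Dilution factor = 200.0 / 24.66 = 8.110
[H2O2]_stock = 0.1990 × 8.110 = 1.614 mol/L

1.614 mol/L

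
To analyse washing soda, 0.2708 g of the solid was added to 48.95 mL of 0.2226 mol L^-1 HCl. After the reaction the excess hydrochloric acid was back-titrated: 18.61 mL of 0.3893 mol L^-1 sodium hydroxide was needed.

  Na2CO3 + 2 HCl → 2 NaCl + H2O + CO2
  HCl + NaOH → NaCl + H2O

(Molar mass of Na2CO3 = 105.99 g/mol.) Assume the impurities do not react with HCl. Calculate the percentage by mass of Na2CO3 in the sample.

n(HCl) added = 0.04895 × 0.2226 = 0.01090 mol
n(NaOH) used in back-titration = 0.01861 × 0.3893 = 7.245 × 10^-3 mol
n(HCl) left over = 7.245 × 10^-3 mol (1:1 ratio)
n(HCl) consumed by analyte = 0.01090 − 7.245 × 10^-3 = 3.651 × 10^-3 mol
From the 1:2 ratio, n(Na2CO3) = 1/2 × 3.651 × 10^-3 = 1.826 × 10^-3 mol
mass of Na2CO3 = 1.826 × 10^-3 × 105.99 = 0.1935 g
% Na2CO3 = 0.1935 / 0.2708 × 100 = 71.46 %

71.46 %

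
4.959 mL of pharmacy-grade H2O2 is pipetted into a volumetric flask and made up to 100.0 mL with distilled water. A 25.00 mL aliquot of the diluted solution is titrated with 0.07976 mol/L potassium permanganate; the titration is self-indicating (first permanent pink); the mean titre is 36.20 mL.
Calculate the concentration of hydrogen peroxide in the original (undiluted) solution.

5.822 mol/L

2 MnO4^- + 5 H2O2 + 6 H^+ → 2 Mn^2+ + 5 O2 + 8 H2O
n(KMnO4) = 0.03620 × 0.07976 = 2.887 × 10^-3 mol
From the 5:2 ratio, n(H2O2) in the aliquot = 5/2 × 2.887 × 10^-3 = 7.218 × 10^-3 mol
[H2O2]_dilute = 7.218 × 10^-3 / 0.02500 = 0.2887 mol/L
Dilution factor = 100.0 / 4.959 = 20.17
[H2O2]_stock = 0.2887 × 20.17 = 5.822 mol/L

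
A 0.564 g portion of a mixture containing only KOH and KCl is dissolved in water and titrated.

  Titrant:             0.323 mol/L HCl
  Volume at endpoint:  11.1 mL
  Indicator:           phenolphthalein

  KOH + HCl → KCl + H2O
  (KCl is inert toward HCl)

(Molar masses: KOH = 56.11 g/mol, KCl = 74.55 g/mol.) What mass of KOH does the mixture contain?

0.201 g

n(HCl) = 0.0111 × 0.323 = 3.59 × 10^-3 mol
Let x = n(KOH), y = n(KCl).
Titrant: 1x = 3.59 × 10^-3;  mass: 56.11x + 74.55y = 0.564
Solving, x = 3.59 × 10^-3 mol, y = 4.87 × 10^-3 mol
mass of KOH = 3.59 × 10^-3 × 56.11 = 0.201 g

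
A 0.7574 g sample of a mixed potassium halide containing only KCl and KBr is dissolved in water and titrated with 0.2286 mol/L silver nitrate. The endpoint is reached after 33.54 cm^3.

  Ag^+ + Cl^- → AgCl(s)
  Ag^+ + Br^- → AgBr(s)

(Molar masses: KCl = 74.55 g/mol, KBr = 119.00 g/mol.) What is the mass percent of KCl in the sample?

34.32 %

n(AgNO3) = 0.03354 × 0.2286 = 7.667 × 10^-3 mol
Let x = n(KCl), y = n(KBr).
Titrant: 1x + 1y = 7.667 × 10^-3;  mass: 74.55x + 119.00y = 0.7574
Solving, x = 3.487 × 10^-3 mol, y = 4.180 × 10^-3 mol
mass of KCl = 3.487 × 10^-3 × 74.55 = 0.2600 g
% KCl = 0.2600 / 0.7574 × 100 = 34.32 %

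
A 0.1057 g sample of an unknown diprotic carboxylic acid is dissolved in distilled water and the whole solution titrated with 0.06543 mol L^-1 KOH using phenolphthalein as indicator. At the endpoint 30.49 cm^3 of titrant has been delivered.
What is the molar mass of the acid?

106.0 g/mol

n(KOH) = 0.03049 L × 0.06543 mol/L = 1.995 × 10^-3 mol
From the 1:2 ratio, n(H2A) = 1/2 × 1.995 × 10^-3 = 9.975 × 10^-4 mol
M = m / n = 0.1057 g / 9.975 × 10^-4 mol = 106.0 g/mol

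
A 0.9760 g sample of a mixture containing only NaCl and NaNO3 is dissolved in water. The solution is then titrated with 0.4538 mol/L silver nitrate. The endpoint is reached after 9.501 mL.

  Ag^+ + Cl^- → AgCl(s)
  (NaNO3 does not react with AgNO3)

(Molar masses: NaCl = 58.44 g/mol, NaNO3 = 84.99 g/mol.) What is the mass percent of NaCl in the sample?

n(AgNO3) = 0.009501 × 0.4538 = 4.312 × 10^-3 mol
Let x = n(NaCl), y = n(NaNO3).
Titrant: 1x = 4.312 × 10^-3;  mass: 58.44x + 84.99y = 0.9760
Solving, x = 4.312 × 10^-3 mol, y = 8.519 × 10^-3 mol
mass of NaCl = 4.312 × 10^-3 × 58.44 = 0.2520 g
% NaCl = 0.2520 / 0.9760 × 100 = 25.82 %

25.82 %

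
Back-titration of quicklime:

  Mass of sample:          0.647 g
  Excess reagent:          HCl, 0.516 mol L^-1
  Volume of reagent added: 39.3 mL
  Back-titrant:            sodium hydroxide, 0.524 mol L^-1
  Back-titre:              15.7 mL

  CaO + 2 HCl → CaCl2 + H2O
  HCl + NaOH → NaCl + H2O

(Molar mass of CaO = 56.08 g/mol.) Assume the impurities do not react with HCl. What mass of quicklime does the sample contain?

0.338 g

n(HCl) added = 0.0393 × 0.516 = 0.0203 mol
n(NaOH) used in back-titration = 0.0157 × 0.524 = 8.23 × 10^-3 mol
n(HCl) left over = 8.23 × 10^-3 mol (1:1 ratio)
n(HCl) consumed by analyte = 0.0203 − 8.23 × 10^-3 = 0.0121 mol
From the 1:2 ratio, n(CaO) = 1/2 × 0.0121 = 6.03 × 10^-3 mol
mass of CaO = 6.03 × 10^-3 × 56.08 = 0.338 g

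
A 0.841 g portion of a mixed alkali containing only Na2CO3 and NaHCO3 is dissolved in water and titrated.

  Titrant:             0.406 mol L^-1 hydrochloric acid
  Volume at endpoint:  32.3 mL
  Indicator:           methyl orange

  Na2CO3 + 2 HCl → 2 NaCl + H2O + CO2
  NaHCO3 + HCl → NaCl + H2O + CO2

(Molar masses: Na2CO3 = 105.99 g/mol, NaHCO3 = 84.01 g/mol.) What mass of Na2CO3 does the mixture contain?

0.445 g

n(HCl) = 0.0323 × 0.406 = 0.0131 mol
Let x = n(Na2CO3), y = n(NaHCO3).
Titrant: 2x + 1y = 0.0131;  mass: 105.99x + 84.01y = 0.841
Solving, x = 4.20 × 10^-3 mol, y = 4.71 × 10^-3 mol
mass of Na2CO3 = 4.20 × 10^-3 × 105.99 = 0.445 g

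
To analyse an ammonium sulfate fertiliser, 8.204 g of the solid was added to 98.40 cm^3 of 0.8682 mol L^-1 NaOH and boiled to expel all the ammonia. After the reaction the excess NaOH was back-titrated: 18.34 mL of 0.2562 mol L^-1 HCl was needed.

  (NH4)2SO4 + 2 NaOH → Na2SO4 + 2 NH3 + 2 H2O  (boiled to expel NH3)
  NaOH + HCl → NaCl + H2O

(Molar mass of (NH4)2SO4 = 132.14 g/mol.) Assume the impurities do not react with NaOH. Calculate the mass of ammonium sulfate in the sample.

n(NaOH) added = 0.09840 × 0.8682 = 0.08543 mol
n(HCl) used in back-titration = 0.01834 × 0.2562 = 4.699 × 10^-3 mol
n(NaOH) left over = 4.699 × 10^-3 mol (1:1 ratio)
n(NaOH) consumed by analyte = 0.08543 − 4.699 × 10^-3 = 0.08073 mol
From the 1:2 ratio, n((NH4)2SO4) = 1/2 × 0.08073 = 0.04037 mol
mass of (NH4)2SO4 = 0.04037 × 132.14 = 5.334 g

5.334 g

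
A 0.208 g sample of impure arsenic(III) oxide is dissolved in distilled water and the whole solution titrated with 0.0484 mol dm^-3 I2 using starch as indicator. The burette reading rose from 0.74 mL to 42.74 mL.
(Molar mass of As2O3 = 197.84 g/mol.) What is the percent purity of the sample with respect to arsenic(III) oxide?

As2O3 + 2 I2 + 2 H2O → As2O5 + 4 HI
n(I2) = 0.0420 L × 0.0484 mol/L = 2.03 × 10^-3 mol
From the 1:2 ratio, n(As2O3) = 1/2 × 2.03 × 10^-3 = 1.02 × 10^-3 mol
mass of As2O3 = 1.02 × 10^-3 × 197.84 g/mol = 0.201 g
% As2O3 = 0.201 / 0.208 × 100 = 96.7 %

96.7 %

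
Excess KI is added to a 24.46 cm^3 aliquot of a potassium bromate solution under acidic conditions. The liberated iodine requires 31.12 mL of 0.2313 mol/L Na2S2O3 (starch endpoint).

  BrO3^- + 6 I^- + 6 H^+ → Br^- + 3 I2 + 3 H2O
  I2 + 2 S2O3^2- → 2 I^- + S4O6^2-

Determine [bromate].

0.04905 mol/L

n(S2O3^2-) = 0.03112 × 0.2313 = 7.198 × 10^-3 mol
n(I2) = n(S2O3^2-)/2 = 3.599 × 10^-3 mol
From the 1:3 ratio, n(BrO3^-) in the aliquot = 1/3 × 3.599 × 10^-3 = 1.200 × 10^-3 mol
[BrO3^-] = 1.200 × 10^-3 / 0.02446 = 0.04905 mol/L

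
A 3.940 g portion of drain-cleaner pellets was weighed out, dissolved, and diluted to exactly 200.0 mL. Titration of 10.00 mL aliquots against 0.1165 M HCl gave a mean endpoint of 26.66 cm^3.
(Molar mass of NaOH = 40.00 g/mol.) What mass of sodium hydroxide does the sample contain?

NaOH + HCl → NaCl + H2O
n(HCl) per titration = 0.02666 × 0.1165 = 3.106 × 10^-3 mol
n(NaOH) in each aliquot = 3.106 × 10^-3 mol (1:1 ratio)
n(NaOH) in the whole flask = 3.106 × 10^-3 × 200.0/10.00 = 0.06212 mol
mass of NaOH = 0.06212 × 40.00 = 2.485 g

2.485 g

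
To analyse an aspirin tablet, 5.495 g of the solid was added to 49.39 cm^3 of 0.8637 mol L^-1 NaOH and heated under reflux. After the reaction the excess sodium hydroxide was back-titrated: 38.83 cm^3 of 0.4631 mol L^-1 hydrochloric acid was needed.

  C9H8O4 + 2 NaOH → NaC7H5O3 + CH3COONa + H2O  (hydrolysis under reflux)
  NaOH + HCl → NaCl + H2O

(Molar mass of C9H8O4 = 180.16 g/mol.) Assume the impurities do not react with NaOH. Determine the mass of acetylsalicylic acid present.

n(NaOH) added = 0.04939 × 0.8637 = 0.04266 mol
n(HCl) used in back-titration = 0.03883 × 0.4631 = 0.01798 mol
n(NaOH) left over = 0.01798 mol (1:1 ratio)
n(NaOH) consumed by analyte = 0.04266 − 0.01798 = 0.02468 mol
From the 1:2 ratio, n(C9H8O4) = 1/2 × 0.02468 = 0.01234 mol
mass of C9H8O4 = 0.01234 × 180.16 = 2.223 g

2.223 g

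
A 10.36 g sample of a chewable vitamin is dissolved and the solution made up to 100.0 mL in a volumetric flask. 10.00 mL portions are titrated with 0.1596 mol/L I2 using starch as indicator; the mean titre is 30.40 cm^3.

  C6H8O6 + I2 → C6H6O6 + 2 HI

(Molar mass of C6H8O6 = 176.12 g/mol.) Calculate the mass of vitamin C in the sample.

8.545 g

n(I2) per titration = 0.03040 × 0.1596 = 4.852 × 10^-3 mol
n(C6H8O6) in each aliquot = 4.852 × 10^-3 mol (1:1 ratio)
n(C6H8O6) in the whole flask = 4.852 × 10^-3 × 100.0/10.00 = 0.04852 mol
mass of C6H8O6 = 0.04852 × 176.12 = 8.545 g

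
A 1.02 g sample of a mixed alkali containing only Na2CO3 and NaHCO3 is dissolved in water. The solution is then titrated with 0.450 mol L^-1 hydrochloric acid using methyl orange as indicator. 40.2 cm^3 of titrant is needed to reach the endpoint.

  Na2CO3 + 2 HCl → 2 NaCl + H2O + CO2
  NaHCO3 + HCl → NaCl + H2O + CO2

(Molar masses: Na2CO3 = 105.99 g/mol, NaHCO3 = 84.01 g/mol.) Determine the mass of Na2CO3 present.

n(HCl) = 0.0402 × 0.450 = 0.0181 mol
Let x = n(Na2CO3), y = n(NaHCO3).
Titrant: 2x + 1y = 0.0181;  mass: 105.99x + 84.01y = 1.02
Solving, x = 8.06 × 10^-3 mol, y = 1.98 × 10^-3 mol
mass of Na2CO3 = 8.06 × 10^-3 × 105.99 = 0.854 g

0.854 g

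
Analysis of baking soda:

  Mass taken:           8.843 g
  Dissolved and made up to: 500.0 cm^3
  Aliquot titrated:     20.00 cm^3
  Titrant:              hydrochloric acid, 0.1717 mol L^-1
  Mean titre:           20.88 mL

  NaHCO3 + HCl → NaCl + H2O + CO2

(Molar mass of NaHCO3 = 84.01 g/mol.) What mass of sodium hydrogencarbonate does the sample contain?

7.530 g

n(HCl) per titration = 0.02088 × 0.1717 = 3.585 × 10^-3 mol
n(NaHCO3) in each aliquot = 3.585 × 10^-3 mol (1:1 ratio)
n(NaHCO3) in the whole flask = 3.585 × 10^-3 × 500.0/20.00 = 0.08963 mol
mass of NaHCO3 = 0.08963 × 84.01 = 7.530 g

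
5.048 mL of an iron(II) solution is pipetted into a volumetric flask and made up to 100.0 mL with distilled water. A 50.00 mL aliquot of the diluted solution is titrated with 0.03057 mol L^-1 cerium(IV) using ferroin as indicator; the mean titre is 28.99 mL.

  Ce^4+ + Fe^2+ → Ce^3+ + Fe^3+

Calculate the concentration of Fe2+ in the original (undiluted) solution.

n(Ce4+) = 0.02899 × 0.03057 = 8.862 × 10^-4 mol
n(Fe2+) in the aliquot = 8.862 × 10^-4 mol (1:1 ratio)
[Fe2+]_dilute = 8.862 × 10^-4 / 0.05000 = 0.01772 mol/L
Dilution factor = 100.0 / 5.048 = 19.81
[Fe2+]_stock = 0.01772 × 19.81 = 0.3511 mol/L

0.3511 mol/L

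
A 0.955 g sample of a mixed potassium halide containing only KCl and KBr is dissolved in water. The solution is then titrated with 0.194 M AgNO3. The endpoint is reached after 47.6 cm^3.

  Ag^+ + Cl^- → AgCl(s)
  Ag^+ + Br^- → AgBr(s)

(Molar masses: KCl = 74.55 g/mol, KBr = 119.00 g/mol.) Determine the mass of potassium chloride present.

0.241 g

n(AgNO3) = 0.0476 × 0.194 = 9.23 × 10^-3 mol
Let x = n(KCl), y = n(KBr).
Titrant: 1x + 1y = 9.23 × 10^-3;  mass: 74.55x + 119.00y = 0.955
Solving, x = 3.24 × 10^-3 mol, y = 6.00 × 10^-3 mol
mass of KCl = 3.24 × 10^-3 × 74.55 = 0.241 g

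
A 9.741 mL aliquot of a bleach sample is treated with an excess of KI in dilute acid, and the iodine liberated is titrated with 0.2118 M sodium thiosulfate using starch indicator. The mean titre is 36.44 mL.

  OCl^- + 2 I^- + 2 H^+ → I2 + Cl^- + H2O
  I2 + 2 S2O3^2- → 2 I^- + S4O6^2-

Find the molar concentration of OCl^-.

0.3962 M

n(S2O3^2-) = 0.03644 × 0.2118 = 7.718 × 10^-3 mol
n(I2) = n(S2O3^2-)/2 = 3.859 × 10^-3 mol
n(OCl^-) in the aliquot = 3.859 × 10^-3 mol (1:1 ratio)
[OCl^-] = 3.859 × 10^-3 / 0.009741 = 0.3962 mol/L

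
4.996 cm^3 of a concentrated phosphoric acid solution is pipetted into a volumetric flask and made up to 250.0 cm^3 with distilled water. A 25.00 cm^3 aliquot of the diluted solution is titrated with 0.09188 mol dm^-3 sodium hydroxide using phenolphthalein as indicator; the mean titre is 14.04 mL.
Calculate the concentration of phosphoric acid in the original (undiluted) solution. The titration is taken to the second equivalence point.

H3PO4 + 2 NaOH → Na2HPO4 + 2 H2O
n(NaOH) = 0.01404 × 0.09188 = 1.290 × 10^-3 mol
From the 1:2 ratio, n(H3PO4) in the aliquot = 1/2 × 1.290 × 10^-3 = 6.450 × 10^-4 mol
[H3PO4]_dilute = 6.450 × 10^-4 / 0.02500 = 0.02580 mol/L
Dilution factor = 250.0 / 4.996 = 50.04
[H3PO4]_stock = 0.02580 × 50.04 = 1.291 mol/L

1.291 mol/L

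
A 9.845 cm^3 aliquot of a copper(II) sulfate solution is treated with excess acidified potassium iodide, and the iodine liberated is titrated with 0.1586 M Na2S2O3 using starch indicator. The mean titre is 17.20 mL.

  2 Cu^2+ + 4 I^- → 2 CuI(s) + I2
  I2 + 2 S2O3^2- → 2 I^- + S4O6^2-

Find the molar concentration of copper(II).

n(S2O3^2-) = 0.01720 × 0.1586 = 2.728 × 10^-3 mol
n(I2) = n(S2O3^2-)/2 = 1.364 × 10^-3 mol
From the 2:1 ratio, n(Cu2+) in the aliquot = 2/1 × 1.364 × 10^-3 = 2.728 × 10^-3 mol
[Cu2+] = 2.728 × 10^-3 / 0.009845 = 0.2771 mol/L

0.2771 M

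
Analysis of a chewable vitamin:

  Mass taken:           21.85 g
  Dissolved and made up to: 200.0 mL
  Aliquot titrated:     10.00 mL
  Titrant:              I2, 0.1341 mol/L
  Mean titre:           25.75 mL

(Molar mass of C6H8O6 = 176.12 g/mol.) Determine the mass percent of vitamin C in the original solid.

C6H8O6 + I2 → C6H6O6 + 2 HI
n(I2) per titration = 0.02575 × 0.1341 = 3.453 × 10^-3 mol
n(C6H8O6) in each aliquot = 3.453 × 10^-3 mol (1:1 ratio)
n(C6H8O6) in the whole flask = 3.453 × 10^-3 × 200.0/10.00 = 0.06906 mol
mass of C6H8O6 = 0.06906 × 176.12 = 12.16 g
% C6H8O6 = 12.16 / 21.85 × 100 = 55.67 %

55.67 %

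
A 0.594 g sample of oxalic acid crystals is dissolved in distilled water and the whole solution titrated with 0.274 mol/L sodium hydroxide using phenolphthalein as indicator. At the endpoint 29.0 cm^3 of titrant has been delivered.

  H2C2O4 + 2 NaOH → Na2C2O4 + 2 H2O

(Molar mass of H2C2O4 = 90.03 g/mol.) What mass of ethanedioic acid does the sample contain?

0.358 g

n(NaOH) = 0.0290 L × 0.274 mol/L = 7.95 × 10^-3 mol
From the 1:2 ratio, n(H2C2O4) = 1/2 × 7.95 × 10^-3 = 3.97 × 10^-3 mol
mass of H2C2O4 = 3.97 × 10^-3 × 90.03 g/mol = 0.358 g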